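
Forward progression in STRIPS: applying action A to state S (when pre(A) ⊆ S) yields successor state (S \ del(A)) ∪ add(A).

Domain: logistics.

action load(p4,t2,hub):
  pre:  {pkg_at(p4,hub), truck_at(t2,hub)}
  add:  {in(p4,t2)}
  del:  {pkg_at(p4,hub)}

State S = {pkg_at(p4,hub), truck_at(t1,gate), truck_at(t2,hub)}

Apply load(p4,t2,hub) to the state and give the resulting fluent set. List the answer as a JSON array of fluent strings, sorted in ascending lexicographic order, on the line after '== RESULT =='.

Progress:
  pre ⊆ S: {pkg_at(p4,hub), truck_at(t2,hub)} ⊆ S  — applicable
  S \ del = {truck_at(t1,gate), truck_at(t2,hub)}
  ∪ add   = {in(p4,t2), truck_at(t1,gate), truck_at(t2,hub)}

== RESULT ==
["in(p4,t2)", "truck_at(t1,gate)", "truck_at(t2,hub)"]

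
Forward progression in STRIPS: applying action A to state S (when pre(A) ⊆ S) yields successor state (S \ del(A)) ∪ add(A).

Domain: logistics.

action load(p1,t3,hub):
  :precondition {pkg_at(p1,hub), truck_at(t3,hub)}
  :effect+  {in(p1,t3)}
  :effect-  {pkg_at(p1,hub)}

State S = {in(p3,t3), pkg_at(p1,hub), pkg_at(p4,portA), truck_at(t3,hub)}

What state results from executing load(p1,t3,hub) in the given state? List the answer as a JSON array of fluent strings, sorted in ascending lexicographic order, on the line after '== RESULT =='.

Compute (S \ del) ∪ add:
  pre ⊆ S: {pkg_at(p1,hub), truck_at(t3,hub)} ⊆ S  — applicable
  S \ del = {in(p3,t3), pkg_at(p4,portA), truck_at(t3,hub)}
  ∪ add   = {in(p1,t3), in(p3,t3), pkg_at(p4,portA), truck_at(t3,hub)}

== RESULT ==
["in(p1,t3)", "in(p3,t3)", "pkg_at(p4,portA)", "truck_at(t3,hub)"]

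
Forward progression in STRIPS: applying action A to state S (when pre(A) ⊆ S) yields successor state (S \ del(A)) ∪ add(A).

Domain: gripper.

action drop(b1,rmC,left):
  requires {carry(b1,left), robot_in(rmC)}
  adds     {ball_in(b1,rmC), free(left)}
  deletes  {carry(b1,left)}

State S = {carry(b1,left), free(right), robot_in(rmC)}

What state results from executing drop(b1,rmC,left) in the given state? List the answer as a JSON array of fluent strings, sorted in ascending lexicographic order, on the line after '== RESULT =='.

Compute (S \ del) ∪ add:
  pre ⊆ S: {carry(b1,left), robot_in(rmC)} ⊆ S  — applicable
  S \ del = {free(right), robot_in(rmC)}
  ∪ add   = {ball_in(b1,rmC), free(left), free(right), robot_in(rmC)}

== RESULT ==
["ball_in(b1,rmC)", "free(left)", "free(right)", "robot_in(rmC)"]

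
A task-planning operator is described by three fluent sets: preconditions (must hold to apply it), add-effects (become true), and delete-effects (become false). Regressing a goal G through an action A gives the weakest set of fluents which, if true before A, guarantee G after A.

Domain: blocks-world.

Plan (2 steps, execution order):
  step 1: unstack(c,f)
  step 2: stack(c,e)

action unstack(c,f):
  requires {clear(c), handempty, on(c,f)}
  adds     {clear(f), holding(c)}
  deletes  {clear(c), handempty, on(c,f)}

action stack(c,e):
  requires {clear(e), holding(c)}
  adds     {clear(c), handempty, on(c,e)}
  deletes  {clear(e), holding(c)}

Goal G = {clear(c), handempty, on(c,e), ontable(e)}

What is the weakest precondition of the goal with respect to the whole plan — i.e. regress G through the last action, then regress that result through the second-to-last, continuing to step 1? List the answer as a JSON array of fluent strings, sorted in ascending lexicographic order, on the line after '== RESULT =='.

Regress step by step:
  through step 2 (stack(c,e)): drop {clear(c), handempty, on(c,e)}, keep {ontable(e)}, require {clear(e), holding(c)}
    → {clear(e), holding(c), ontable(e)}
  through step 1 (unstack(c,f)): drop {holding(c)}, keep {clear(e), ontable(e)}, require {clear(c), handempty, on(c,f)}
    → {clear(c), clear(e), handempty, on(c,f), ontable(e)}

== RESULT ==
["clear(c)", "clear(e)", "handempty", "on(c,f)", "ontable(e)"]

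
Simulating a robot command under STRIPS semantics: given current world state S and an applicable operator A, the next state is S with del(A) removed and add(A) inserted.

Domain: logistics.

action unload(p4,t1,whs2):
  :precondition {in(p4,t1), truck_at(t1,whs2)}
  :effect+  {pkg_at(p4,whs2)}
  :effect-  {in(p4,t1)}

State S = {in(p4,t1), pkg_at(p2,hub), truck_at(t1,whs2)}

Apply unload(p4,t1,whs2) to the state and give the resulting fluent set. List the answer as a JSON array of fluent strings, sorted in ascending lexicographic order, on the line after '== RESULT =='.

Progress:
  pre ⊆ S: {in(p4,t1), truck_at(t1,whs2)} ⊆ S  — applicable
  S \ del = {pkg_at(p2,hub), truck_at(t1,whs2)}
  ∪ add   = {pkg_at(p2,hub), pkg_at(p4,whs2), truck_at(t1,whs2)}

== RESULT ==
["pkg_at(p2,hub)", "pkg_at(p4,whs2)", "truck_at(t1,whs2)"]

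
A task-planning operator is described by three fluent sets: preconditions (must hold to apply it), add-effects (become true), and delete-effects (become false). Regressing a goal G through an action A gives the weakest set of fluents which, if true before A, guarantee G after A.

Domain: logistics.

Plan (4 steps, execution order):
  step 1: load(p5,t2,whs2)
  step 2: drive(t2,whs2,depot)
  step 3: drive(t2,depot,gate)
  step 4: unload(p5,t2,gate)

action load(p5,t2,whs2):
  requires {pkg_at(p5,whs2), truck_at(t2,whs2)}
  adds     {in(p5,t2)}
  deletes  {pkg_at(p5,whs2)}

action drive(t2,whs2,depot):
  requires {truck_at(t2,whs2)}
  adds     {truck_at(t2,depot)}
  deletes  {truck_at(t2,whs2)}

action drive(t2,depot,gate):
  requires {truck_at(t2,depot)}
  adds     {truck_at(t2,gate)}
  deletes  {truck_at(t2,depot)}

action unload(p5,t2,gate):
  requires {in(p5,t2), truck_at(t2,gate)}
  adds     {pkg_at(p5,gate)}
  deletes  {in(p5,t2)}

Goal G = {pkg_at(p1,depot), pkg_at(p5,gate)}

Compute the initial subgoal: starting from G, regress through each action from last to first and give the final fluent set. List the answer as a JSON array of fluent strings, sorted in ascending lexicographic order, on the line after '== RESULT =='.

Regress step by step:
  through step 4 (unload(p5,t2,gate)): drop {pkg_at(p5,gate)}, keep {pkg_at(p1,depot)}, require {in(p5,t2), truck_at(t2,gate)}
    → {in(p5,t2), pkg_at(p1,depot), truck_at(t2,gate)}
  through step 3 (drive(t2,depot,gate)): drop {truck_at(t2,gate)}, keep {in(p5,t2), pkg_at(p1,depot)}, require {truck_at(t2,depot)}
    → {in(p5,t2), pkg_at(p1,depot), truck_at(t2,depot)}
  through step 2 (drive(t2,whs2,depot)): drop {truck_at(t2,depot)}, keep {in(p5,t2), pkg_at(p1,depot)}, require {truck_at(t2,whs2)}
    → {in(p5,t2), pkg_at(p1,depot), truck_at(t2,whs2)}
  through step 1 (load(p5,t2,whs2)): drop {in(p5,t2)}, keep {pkg_at(p1,depot), truck_at(t2,whs2)}, require {pkg_at(p5,whs2), truck_at(t2,whs2)}
    → {pkg_at(p1,depot), pkg_at(p5,whs2), truck_at(t2,whs2)}

== RESULT ==
["pkg_at(p1,depot)", "pkg_at(p5,whs2)", "truck_at(t2,whs2)"]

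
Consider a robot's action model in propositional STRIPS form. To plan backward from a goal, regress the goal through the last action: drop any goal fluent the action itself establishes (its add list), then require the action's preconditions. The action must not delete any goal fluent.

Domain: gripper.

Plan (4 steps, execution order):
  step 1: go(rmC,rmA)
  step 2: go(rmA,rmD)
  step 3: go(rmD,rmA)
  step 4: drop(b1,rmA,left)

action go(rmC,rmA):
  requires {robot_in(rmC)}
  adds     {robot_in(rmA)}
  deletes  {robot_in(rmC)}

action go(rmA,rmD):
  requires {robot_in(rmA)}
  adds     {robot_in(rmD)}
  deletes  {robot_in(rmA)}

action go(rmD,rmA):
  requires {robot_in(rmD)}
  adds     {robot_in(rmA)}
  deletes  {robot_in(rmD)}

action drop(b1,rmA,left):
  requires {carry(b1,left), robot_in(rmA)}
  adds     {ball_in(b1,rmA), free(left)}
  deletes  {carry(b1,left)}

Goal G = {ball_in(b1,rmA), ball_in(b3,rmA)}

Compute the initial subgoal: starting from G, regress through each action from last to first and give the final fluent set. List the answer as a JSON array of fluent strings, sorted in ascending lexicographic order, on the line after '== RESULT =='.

Work backward from the goal:
  through step 4 (drop(b1,rmA,left)): drop {ball_in(b1,rmA)}, keep {ball_in(b3,rmA)}, require {carry(b1,left), robot_in(rmA)}
    → {ball_in(b3,rmA), carry(b1,left), robot_in(rmA)}
  through step 3 (go(rmD,rmA)): drop {robot_in(rmA)}, keep {ball_in(b3,rmA), carry(b1,left)}, require {robot_in(rmD)}
    → {ball_in(b3,rmA), carry(b1,left), robot_in(rmD)}
  through step 2 (go(rmA,rmD)): drop {robot_in(rmD)}, keep {ball_in(b3,rmA), carry(b1,left)}, require {robot_in(rmA)}
    → {ball_in(b3,rmA), carry(b1,left), robot_in(rmA)}
  through step 1 (go(rmC,rmA)): drop {robot_in(rmA)}, keep {ball_in(b3,rmA), carry(b1,left)}, require {robot_in(rmC)}
    → {ball_in(b3,rmA), carry(b1,left), robot_in(rmC)}

== RESULT ==
["ball_in(b3,rmA)", "carry(b1,left)", "robot_in(rmC)"]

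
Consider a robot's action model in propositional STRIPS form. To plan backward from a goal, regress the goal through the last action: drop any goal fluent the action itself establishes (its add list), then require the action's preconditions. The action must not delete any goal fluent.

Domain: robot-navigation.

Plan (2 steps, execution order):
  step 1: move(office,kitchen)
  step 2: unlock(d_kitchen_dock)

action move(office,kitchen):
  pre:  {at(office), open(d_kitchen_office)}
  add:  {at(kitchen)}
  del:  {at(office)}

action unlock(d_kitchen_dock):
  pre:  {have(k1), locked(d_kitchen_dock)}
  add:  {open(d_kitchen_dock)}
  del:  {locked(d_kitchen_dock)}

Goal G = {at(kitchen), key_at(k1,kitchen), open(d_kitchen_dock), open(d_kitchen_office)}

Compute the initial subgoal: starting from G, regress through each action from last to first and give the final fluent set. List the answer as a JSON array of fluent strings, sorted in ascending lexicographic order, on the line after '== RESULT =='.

Regress step by step:
  through step 2 (unlock(d_kitchen_dock)): drop {open(d_kitchen_dock)}, keep {at(kitchen), key_at(k1,kitchen), open(d_kitchen_office)}, require {have(k1), locked(d_kitchen_dock)}
    → {at(kitchen), have(k1), key_at(k1,kitchen), locked(d_kitchen_dock), open(d_kitchen_office)}
  through step 1 (move(office,kitchen)): drop {at(kitchen)}, keep {have(k1), key_at(k1,kitchen), locked(d_kitchen_dock), open(d_kitchen_office)}, require {at(office), open(d_kitchen_office)}
    → {at(office), have(k1), key_at(k1,kitchen), locked(d_kitchen_dock), open(d_kitchen_office)}

== RESULT ==
["at(office)", "have(k1)", "key_at(k1,kitchen)", "locked(d_kitchen_dock)", "open(d_kitchen_office)"]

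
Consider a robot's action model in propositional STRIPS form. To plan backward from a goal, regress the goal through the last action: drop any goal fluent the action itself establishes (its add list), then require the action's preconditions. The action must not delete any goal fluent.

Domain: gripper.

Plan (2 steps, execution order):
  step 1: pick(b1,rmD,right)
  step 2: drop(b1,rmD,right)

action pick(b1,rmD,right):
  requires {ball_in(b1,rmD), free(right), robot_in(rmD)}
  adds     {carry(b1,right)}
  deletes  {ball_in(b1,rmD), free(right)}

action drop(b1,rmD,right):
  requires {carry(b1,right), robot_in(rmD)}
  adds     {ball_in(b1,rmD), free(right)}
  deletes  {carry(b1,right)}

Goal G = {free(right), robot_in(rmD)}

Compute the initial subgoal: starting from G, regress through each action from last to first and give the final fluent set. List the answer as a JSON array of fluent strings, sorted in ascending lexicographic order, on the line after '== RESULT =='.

Work backward from the goal:
  through step 2 (drop(b1,rmD,right)): drop {free(right)}, keep {robot_in(rmD)}, require {carry(b1,right), robot_in(rmD)}
    → {carry(b1,right), robot_in(rmD)}
  through step 1 (pick(b1,rmD,right)): drop {carry(b1,right)}, keep {robot_in(rmD)}, require {ball_in(b1,rmD), free(right), robot_in(rmD)}
    → {ball_in(b1,rmD), free(right), robot_in(rmD)}

== RESULT ==
["ball_in(b1,rmD)", "free(right)", "robot_in(rmD)"]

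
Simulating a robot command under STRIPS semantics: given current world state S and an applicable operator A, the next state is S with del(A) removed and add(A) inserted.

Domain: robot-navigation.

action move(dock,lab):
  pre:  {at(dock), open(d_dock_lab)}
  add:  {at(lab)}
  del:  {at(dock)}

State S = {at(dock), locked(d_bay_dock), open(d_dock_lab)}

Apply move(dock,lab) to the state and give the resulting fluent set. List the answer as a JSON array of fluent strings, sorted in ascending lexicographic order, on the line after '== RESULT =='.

Compute (S \ del) ∪ add:
  pre ⊆ S: {at(dock), open(d_dock_lab)} ⊆ S  — applicable
  S \ del = {locked(d_bay_dock), open(d_dock_lab)}
  ∪ add   = {at(lab), locked(d_bay_dock), open(d_dock_lab)}

== RESULT ==
["at(lab)", "locked(d_bay_dock)", "open(d_dock_lab)"]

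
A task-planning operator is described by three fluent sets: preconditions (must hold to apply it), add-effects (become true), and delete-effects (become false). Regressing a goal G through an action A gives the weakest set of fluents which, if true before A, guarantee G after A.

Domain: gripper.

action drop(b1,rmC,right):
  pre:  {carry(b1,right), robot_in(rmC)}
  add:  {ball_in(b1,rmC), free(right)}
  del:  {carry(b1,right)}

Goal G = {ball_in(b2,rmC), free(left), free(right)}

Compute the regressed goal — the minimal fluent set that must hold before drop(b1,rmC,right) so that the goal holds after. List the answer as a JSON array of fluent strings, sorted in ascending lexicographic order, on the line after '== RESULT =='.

Compute (G \ add) ∪ pre:
  G ∩ del = {}  (empty — regression defined)
  G \ add = {ball_in(b2,rmC), free(left), free(right)} \ {ball_in(b1,rmC), free(right)} = {ball_in(b2,rmC), free(left)}
  ∪ pre   = {ball_in(b2,rmC), free(left)} ∪ {carry(b1,right), robot_in(rmC)}
          = {ball_in(b2,rmC), carry(b1,right), free(left), robot_in(rmC)}

== RESULT ==
["ball_in(b2,rmC)", "carry(b1,right)", "free(left)", "robot_in(rmC)"]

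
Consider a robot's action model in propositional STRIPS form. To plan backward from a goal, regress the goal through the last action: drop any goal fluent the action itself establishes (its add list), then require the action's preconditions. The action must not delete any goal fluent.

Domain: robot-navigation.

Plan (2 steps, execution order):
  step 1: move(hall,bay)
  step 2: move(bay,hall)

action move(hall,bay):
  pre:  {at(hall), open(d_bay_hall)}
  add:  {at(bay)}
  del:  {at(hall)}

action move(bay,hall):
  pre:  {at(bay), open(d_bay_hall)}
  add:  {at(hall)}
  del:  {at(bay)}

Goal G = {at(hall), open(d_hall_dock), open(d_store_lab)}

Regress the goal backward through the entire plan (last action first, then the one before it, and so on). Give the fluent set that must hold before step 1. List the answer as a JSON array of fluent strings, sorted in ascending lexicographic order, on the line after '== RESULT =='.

Work backward from the goal:
  through step 2 (move(bay,hall)): drop {at(hall)}, keep {open(d_hall_dock), open(d_store_lab)}, require {at(bay), open(d_bay_hall)}
    → {at(bay), open(d_bay_hall), open(d_hall_dock), open(d_store_lab)}
  through step 1 (move(hall,bay)): drop {at(bay)}, keep {open(d_bay_hall), open(d_hall_dock), open(d_store_lab)}, require {at(hall), open(d_bay_hall)}
    → {at(hall), open(d_bay_hall), open(d_hall_dock), open(d_store_lab)}

== RESULT ==
["at(hall)", "open(d_bay_hall)", "open(d_hall_dock)", "open(d_store_lab)"]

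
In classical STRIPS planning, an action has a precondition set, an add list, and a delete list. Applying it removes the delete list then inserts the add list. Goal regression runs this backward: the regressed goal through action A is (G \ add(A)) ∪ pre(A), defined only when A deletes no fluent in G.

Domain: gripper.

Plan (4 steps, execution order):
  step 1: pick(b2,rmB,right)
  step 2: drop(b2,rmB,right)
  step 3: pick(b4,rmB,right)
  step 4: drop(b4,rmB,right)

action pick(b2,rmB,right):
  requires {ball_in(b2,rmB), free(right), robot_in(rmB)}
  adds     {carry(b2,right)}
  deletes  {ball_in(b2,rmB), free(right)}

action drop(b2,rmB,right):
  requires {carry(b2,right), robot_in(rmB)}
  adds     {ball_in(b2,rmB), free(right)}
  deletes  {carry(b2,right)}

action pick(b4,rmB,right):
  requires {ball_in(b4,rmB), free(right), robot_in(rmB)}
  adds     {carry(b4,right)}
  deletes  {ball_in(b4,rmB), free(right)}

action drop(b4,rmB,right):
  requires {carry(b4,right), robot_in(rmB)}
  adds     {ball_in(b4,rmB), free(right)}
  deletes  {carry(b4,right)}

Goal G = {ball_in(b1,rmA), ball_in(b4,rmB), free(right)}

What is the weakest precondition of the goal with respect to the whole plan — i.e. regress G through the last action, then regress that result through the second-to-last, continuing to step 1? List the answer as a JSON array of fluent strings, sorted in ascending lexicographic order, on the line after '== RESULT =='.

Regress step by step:
  through step 4 (drop(b4,rmB,right)): drop {ball_in(b4,rmB), free(right)}, keep {ball_in(b1,rmA)}, require {carry(b4,right), robot_in(rmB)}
    → {ball_in(b1,rmA), carry(b4,right), robot_in(rmB)}
  through step 3 (pick(b4,rmB,right)): drop {carry(b4,right)}, keep {ball_in(b1,rmA), robot_in(rmB)}, require {ball_in(b4,rmB), free(right), robot_in(rmB)}
    → {ball_in(b1,rmA), ball_in(b4,rmB), free(right), robot_in(rmB)}
  through step 2 (drop(b2,rmB,right)): drop {free(right)}, keep {ball_in(b1,rmA), ball_in(b4,rmB), robot_in(rmB)}, require {carry(b2,right), robot_in(rmB)}
    → {ball_in(b1,rmA), ball_in(b4,rmB), carry(b2,right), robot_in(rmB)}
  through step 1 (pick(b2,rmB,right)): drop {carry(b2,right)}, keep {ball_in(b1,rmA), ball_in(b4,rmB), robot_in(rmB)}, require {ball_in(b2,rmB), free(right), robot_in(rmB)}
    → {ball_in(b1,rmA), ball_in(b2,rmB), ball_in(b4,rmB), free(right), robot_in(rmB)}

== RESULT ==
["ball_in(b1,rmA)", "ball_in(b2,rmB)", "ball_in(b4,rmB)", "free(right)", "robot_in(rmB)"]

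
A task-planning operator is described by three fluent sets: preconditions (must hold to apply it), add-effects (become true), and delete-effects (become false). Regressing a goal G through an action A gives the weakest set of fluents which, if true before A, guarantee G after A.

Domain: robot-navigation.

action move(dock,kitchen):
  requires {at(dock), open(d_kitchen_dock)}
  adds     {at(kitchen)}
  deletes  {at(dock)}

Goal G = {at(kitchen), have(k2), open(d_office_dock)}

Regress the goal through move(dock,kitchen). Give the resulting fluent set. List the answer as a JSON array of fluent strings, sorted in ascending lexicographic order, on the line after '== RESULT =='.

Regress:
  G ∩ del = {}  (empty — regression defined)
  G \ add = {at(kitchen), have(k2), open(d_office_dock)} \ {at(kitchen)} = {have(k2), open(d_office_dock)}
  ∪ pre   = {have(k2), open(d_office_dock)} ∪ {at(dock), open(d_kitchen_dock)}
          = {at(dock), have(k2), open(d_kitchen_dock), open(d_office_dock)}

== RESULT ==
["at(dock)", "have(k2)", "open(d_kitchen_dock)", "open(d_office_dock)"]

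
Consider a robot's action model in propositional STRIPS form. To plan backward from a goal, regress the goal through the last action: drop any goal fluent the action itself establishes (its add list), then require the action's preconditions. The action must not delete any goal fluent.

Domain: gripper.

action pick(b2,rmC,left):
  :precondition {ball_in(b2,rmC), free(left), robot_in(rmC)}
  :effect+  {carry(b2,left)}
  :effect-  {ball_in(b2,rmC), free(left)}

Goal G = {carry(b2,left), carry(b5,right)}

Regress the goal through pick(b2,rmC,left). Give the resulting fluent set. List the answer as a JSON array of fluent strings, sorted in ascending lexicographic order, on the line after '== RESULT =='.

Regress:
  G ∩ del = {}  (empty — regression defined)
  G \ add = {carry(b2,left), carry(b5,right)} \ {carry(b2,left)} = {carry(b5,right)}
  ∪ pre   = {carry(b5,right)} ∪ {ball_in(b2,rmC), free(left), robot_in(rmC)}
          = {ball_in(b2,rmC), carry(b5,right), free(left), robot_in(rmC)}

== RESULT ==
["ball_in(b2,rmC)", "carry(b5,right)", "free(left)", "robot_in(rmC)"]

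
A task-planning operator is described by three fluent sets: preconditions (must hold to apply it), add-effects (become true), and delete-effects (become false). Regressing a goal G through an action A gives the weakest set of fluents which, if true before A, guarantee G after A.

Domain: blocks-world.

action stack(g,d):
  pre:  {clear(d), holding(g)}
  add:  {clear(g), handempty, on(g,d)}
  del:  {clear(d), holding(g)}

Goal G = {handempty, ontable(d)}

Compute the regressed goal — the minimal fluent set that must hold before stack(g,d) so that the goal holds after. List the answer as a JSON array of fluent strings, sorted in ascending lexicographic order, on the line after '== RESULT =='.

Regress:
  G ∩ del = {}  (empty — regression defined)
  G \ add = {handempty, ontable(d)} \ {clear(g), handempty, on(g,d)} = {ontable(d)}
  ∪ pre   = {ontable(d)} ∪ {clear(d), holding(g)}
          = {clear(d), holding(g), ontable(d)}

== RESULT ==
["clear(d)", "holding(g)", "ontable(d)"]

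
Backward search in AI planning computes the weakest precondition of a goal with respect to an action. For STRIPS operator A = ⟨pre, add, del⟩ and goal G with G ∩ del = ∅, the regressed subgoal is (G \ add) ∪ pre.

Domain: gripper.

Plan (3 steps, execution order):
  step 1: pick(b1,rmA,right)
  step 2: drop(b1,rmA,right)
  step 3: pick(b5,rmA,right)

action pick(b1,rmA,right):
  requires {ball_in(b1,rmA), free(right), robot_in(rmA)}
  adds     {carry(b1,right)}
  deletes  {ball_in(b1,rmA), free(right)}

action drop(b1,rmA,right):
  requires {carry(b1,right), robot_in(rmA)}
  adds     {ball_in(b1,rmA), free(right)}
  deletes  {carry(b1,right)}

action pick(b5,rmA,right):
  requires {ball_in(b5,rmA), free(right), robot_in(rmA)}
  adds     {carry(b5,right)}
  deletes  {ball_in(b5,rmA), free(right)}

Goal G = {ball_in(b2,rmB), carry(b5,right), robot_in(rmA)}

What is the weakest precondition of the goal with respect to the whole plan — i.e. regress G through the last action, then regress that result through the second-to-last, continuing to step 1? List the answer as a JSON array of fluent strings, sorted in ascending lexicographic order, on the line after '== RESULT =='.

Work backward from the goal:
  through step 3 (pick(b5,rmA,right)): drop {carry(b5,right)}, keep {ball_in(b2,rmB), robot_in(rmA)}, require {ball_in(b5,rmA), free(right), robot_in(rmA)}
    → {ball_in(b2,rmB), ball_in(b5,rmA), free(right), robot_in(rmA)}
  through step 2 (drop(b1,rmA,right)): drop {free(right)}, keep {ball_in(b2,rmB), ball_in(b5,rmA), robot_in(rmA)}, require {carry(b1,right), robot_in(rmA)}
    → {ball_in(b2,rmB), ball_in(b5,rmA), carry(b1,right), robot_in(rmA)}
  through step 1 (pick(b1,rmA,right)): drop {carry(b1,right)}, keep {ball_in(b2,rmB), ball_in(b5,rmA), robot_in(rmA)}, require {ball_in(b1,rmA), free(right), robot_in(rmA)}
    → {ball_in(b1,rmA), ball_in(b2,rmB), ball_in(b5,rmA), free(right), robot_in(rmA)}

== RESULT ==
["ball_in(b1,rmA)", "ball_in(b2,rmB)", "ball_in(b5,rmA)", "free(right)", "robot_in(rmA)"]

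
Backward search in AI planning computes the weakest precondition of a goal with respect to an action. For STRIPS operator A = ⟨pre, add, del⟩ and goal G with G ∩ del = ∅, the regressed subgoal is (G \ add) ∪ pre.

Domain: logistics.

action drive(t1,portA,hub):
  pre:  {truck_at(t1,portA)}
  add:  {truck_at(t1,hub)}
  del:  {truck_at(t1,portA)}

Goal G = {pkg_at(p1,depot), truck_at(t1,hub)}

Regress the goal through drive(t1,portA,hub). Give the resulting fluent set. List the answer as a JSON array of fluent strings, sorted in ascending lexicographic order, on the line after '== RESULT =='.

Regress:
  G ∩ del = {}  (empty — regression defined)
  G \ add = {pkg_at(p1,depot), truck_at(t1,hub)} \ {truck_at(t1,hub)} = {pkg_at(p1,depot)}
  ∪ pre   = {pkg_at(p1,depot)} ∪ {truck_at(t1,portA)}
          = {pkg_at(p1,depot), truck_at(t1,portA)}

== RESULT ==
["pkg_at(p1,depot)", "truck_at(t1,portA)"]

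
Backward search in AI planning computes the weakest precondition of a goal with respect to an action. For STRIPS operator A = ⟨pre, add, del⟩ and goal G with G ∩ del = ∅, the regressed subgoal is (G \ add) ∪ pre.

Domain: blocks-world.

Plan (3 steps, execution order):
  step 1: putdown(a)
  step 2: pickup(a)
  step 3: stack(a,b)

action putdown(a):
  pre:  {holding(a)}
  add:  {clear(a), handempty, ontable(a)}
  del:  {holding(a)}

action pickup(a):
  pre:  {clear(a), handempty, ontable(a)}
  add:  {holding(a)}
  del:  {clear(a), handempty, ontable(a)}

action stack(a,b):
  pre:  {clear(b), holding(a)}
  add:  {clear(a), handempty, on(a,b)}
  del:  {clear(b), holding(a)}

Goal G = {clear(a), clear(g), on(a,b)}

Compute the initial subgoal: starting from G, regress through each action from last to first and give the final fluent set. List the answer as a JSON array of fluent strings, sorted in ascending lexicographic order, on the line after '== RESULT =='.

Regress step by step:
  through step 3 (stack(a,b)): drop {clear(a), on(a,b)}, keep {clear(g)}, require {clear(b), holding(a)}
    → {clear(b), clear(g), holding(a)}
  through step 2 (pickup(a)): drop {holding(a)}, keep {clear(b), clear(g)}, require {clear(a), handempty, ontable(a)}
    → {clear(a), clear(b), clear(g), handempty, ontable(a)}
  through step 1 (putdown(a)): drop {clear(a), handempty, ontable(a)}, keep {clear(b), clear(g)}, require {holding(a)}
    → {clear(b), clear(g), holding(a)}

== RESULT ==
["clear(b)", "clear(g)", "holding(a)"]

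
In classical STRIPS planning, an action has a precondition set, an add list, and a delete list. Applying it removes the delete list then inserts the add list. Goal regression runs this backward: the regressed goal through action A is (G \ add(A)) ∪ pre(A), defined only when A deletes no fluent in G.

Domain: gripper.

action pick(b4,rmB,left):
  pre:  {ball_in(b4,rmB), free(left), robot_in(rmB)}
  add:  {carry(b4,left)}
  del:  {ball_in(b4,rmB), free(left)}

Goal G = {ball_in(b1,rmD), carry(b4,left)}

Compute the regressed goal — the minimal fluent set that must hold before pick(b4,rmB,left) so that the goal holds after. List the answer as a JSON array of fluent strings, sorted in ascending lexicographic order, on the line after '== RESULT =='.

Regress:
  G ∩ del = {}  (empty — regression defined)
  G \ add = {ball_in(b1,rmD), carry(b4,left)} \ {carry(b4,left)} = {ball_in(b1,rmD)}
  ∪ pre   = {ball_in(b1,rmD)} ∪ {ball_in(b4,rmB), free(left), robot_in(rmB)}
          = {ball_in(b1,rmD), ball_in(b4,rmB), free(left), robot_in(rmB)}

== RESULT ==
["ball_in(b1,rmD)", "ball_in(b4,rmB)", "free(left)", "robot_in(rmB)"]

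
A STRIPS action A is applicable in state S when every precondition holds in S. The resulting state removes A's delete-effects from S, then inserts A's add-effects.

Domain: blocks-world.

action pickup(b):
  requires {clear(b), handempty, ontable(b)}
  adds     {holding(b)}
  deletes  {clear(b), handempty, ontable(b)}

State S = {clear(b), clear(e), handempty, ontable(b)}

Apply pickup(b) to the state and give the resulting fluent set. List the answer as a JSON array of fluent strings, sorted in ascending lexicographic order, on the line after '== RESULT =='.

Progress:
  pre ⊆ S: {clear(b), handempty, ontable(b)} ⊆ S  — applicable
  S \ del = {clear(e)}
  ∪ add   = {clear(e), holding(b)}

== RESULT ==
["clear(e)", "holding(b)"]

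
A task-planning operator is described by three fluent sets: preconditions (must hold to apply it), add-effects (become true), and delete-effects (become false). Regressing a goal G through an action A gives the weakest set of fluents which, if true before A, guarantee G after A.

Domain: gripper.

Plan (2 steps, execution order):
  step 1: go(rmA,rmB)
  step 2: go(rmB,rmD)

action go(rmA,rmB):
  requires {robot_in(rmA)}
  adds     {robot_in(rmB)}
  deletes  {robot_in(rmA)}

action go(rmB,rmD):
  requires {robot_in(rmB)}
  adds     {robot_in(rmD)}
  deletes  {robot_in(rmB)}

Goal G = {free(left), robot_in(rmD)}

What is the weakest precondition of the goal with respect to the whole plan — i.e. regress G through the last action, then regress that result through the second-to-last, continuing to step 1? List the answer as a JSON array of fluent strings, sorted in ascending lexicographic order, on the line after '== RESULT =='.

Work backward from the goal:
  through step 2 (go(rmB,rmD)): drop {robot_in(rmD)}, keep {free(left)}, require {robot_in(rmB)}
    → {free(left), robot_in(rmB)}
  through step 1 (go(rmA,rmB)): drop {robot_in(rmB)}, keep {free(left)}, require {robot_in(rmA)}
    → {free(left), robot_in(rmA)}

== RESULT ==
["free(left)", "robot_in(rmA)"]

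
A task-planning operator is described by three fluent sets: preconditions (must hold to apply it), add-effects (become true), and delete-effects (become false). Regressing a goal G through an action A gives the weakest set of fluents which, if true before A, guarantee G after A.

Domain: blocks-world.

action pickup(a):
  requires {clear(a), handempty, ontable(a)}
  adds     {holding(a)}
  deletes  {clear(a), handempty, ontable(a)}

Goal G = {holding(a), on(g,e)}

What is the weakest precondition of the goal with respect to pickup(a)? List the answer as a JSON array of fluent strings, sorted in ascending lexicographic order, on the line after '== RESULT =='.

Regress:
  G ∩ del = {}  (empty — regression defined)
  G \ add = {holding(a), on(g,e)} \ {holding(a)} = {on(g,e)}
  ∪ pre   = {on(g,e)} ∪ {clear(a), handempty, ontable(a)}
          = {clear(a), handempty, on(g,e), ontable(a)}

== RESULT ==
["clear(a)", "handempty", "on(g,e)", "ontable(a)"]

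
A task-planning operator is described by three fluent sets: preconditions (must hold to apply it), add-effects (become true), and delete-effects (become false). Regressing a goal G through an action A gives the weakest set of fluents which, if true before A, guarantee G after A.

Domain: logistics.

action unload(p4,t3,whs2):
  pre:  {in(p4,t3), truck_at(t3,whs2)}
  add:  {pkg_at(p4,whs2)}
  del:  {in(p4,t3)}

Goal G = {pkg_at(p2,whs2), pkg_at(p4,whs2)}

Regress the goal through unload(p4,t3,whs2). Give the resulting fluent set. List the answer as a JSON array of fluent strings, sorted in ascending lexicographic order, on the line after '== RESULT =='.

Compute (G \ add) ∪ pre:
  G ∩ del = {}  (empty — regression defined)
  G \ add = {pkg_at(p2,whs2), pkg_at(p4,whs2)} \ {pkg_at(p4,whs2)} = {pkg_at(p2,whs2)}
  ∪ pre   = {pkg_at(p2,whs2)} ∪ {in(p4,t3), truck_at(t3,whs2)}
          = {in(p4,t3), pkg_at(p2,whs2), truck_at(t3,whs2)}

== RESULT ==
["in(p4,t3)", "pkg_at(p2,whs2)", "truck_at(t3,whs2)"]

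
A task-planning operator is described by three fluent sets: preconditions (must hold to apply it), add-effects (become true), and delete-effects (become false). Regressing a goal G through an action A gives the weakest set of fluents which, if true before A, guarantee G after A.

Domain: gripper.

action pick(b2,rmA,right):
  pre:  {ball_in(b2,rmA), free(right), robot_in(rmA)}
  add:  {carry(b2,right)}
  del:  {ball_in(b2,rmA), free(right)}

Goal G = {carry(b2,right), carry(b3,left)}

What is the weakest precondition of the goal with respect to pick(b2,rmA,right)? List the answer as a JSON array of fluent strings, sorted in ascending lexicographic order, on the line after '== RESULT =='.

Regress:
  G ∩ del = {}  (empty — regression defined)
  G \ add = {carry(b2,right), carry(b3,left)} \ {carry(b2,right)} = {carry(b3,left)}
  ∪ pre   = {carry(b3,left)} ∪ {ball_in(b2,rmA), free(right), robot_in(rmA)}
          = {ball_in(b2,rmA), carry(b3,left), free(right), robot_in(rmA)}

== RESULT ==
["ball_in(b2,rmA)", "carry(b3,left)", "free(right)", "robot_in(rmA)"]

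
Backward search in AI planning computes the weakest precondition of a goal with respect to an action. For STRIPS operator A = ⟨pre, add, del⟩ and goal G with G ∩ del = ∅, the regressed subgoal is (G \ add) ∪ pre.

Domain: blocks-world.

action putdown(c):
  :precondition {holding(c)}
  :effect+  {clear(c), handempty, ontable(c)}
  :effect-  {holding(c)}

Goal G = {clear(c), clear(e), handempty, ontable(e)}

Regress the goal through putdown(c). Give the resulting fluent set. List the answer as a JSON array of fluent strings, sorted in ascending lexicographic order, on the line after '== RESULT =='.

Compute (G \ add) ∪ pre:
  G ∩ del = {}  (empty — regression defined)
  G \ add = {clear(c), clear(e), handempty, ontable(e)} \ {clear(c), handempty, ontable(c)} = {clear(e), ontable(e)}
  ∪ pre   = {clear(e), ontable(e)} ∪ {holding(c)}
          = {clear(e), holding(c), ontable(e)}

== RESULT ==
["clear(e)", "holding(c)", "ontable(e)"]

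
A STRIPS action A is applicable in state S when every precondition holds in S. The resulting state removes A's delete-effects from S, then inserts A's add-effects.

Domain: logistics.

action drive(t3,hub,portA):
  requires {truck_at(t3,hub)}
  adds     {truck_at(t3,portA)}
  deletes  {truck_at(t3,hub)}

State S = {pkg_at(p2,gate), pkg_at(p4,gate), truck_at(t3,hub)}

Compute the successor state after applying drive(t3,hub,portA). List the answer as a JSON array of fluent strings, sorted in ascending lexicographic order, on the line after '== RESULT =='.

Progress:
  pre ⊆ S: {truck_at(t3,hub)} ⊆ S  — applicable
  S \ del = {pkg_at(p2,gate), pkg_at(p4,gate)}
  ∪ add   = {pkg_at(p2,gate), pkg_at(p4,gate), truck_at(t3,portA)}

== RESULT ==
["pkg_at(p2,gate)", "pkg_at(p4,gate)", "truck_at(t3,portA)"]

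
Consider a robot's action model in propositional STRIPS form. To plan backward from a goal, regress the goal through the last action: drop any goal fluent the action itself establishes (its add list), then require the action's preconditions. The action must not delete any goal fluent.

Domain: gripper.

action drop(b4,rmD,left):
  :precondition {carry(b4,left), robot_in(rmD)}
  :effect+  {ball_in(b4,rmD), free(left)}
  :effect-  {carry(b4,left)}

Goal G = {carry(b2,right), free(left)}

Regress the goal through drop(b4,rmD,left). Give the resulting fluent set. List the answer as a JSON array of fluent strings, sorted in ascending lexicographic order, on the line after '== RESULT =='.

Regress:
  G ∩ del = {}  (empty — regression defined)
  G \ add = {carry(b2,right), free(left)} \ {ball_in(b4,rmD), free(left)} = {carry(b2,right)}
  ∪ pre   = {carry(b2,right)} ∪ {carry(b4,left), robot_in(rmD)}
          = {carry(b2,right), carry(b4,left), robot_in(rmD)}

== RESULT ==
["carry(b2,right)", "carry(b4,left)", "robot_in(rmD)"]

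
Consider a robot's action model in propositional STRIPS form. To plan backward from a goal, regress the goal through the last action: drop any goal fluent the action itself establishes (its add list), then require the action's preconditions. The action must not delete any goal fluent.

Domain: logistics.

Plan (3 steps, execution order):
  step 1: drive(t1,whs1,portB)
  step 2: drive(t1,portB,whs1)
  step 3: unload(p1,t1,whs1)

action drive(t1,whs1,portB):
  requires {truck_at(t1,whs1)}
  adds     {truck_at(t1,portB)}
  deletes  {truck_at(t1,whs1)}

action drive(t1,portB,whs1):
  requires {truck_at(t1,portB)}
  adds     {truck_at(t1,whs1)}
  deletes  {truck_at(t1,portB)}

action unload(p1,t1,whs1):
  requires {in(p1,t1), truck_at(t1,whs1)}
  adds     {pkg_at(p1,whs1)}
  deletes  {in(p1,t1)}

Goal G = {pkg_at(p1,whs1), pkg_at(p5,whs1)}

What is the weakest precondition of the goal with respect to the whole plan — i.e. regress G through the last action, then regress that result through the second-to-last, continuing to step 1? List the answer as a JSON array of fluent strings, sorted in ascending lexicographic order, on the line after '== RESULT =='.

Regress step by step:
  through step 3 (unload(p1,t1,whs1)): drop {pkg_at(p1,whs1)}, keep {pkg_at(p5,whs1)}, require {in(p1,t1), truck_at(t1,whs1)}
    → {in(p1,t1), pkg_at(p5,whs1), truck_at(t1,whs1)}
  through step 2 (drive(t1,portB,whs1)): drop {truck_at(t1,whs1)}, keep {in(p1,t1), pkg_at(p5,whs1)}, require {truck_at(t1,portB)}
    → {in(p1,t1), pkg_at(p5,whs1), truck_at(t1,portB)}
  through step 1 (drive(t1,whs1,portB)): drop {truck_at(t1,portB)}, keep {in(p1,t1), pkg_at(p5,whs1)}, require {truck_at(t1,whs1)}
    → {in(p1,t1), pkg_at(p5,whs1), truck_at(t1,whs1)}

== RESULT ==
["in(p1,t1)", "pkg_at(p5,whs1)", "truck_at(t1,whs1)"]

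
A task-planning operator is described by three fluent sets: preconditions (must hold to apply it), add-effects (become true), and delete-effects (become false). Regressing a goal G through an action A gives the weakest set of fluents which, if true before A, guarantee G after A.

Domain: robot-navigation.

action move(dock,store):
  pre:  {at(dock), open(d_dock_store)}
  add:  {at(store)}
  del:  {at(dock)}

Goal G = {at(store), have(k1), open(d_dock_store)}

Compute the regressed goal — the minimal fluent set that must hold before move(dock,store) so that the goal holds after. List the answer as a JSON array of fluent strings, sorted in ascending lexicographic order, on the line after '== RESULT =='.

Compute (G \ add) ∪ pre:
  G ∩ del = {}  (empty — regression defined)
  G \ add = {at(store), have(k1), open(d_dock_store)} \ {at(store)} = {have(k1), open(d_dock_store)}
  ∪ pre   = {have(k1), open(d_dock_store)} ∪ {at(dock), open(d_dock_store)}
          = {at(dock), have(k1), open(d_dock_store)}

== RESULT ==
["at(dock)", "have(k1)", "open(d_dock_store)"]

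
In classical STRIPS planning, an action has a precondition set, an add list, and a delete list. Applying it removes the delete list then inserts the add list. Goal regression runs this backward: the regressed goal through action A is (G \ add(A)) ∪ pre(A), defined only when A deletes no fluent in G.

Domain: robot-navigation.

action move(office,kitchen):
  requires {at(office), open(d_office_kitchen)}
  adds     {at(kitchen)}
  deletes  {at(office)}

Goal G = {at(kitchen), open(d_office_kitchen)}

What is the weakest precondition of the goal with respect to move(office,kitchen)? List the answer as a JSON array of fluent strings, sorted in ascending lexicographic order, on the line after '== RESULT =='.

Regress:
  G ∩ del = {}  (empty — regression defined)
  G \ add = {at(kitchen), open(d_office_kitchen)} \ {at(kitchen)} = {open(d_office_kitchen)}
  ∪ pre   = {open(d_office_kitchen)} ∪ {at(office), open(d_office_kitchen)}
          = {at(office), open(d_office_kitchen)}

== RESULT ==
["at(office)", "open(d_office_kitchen)"]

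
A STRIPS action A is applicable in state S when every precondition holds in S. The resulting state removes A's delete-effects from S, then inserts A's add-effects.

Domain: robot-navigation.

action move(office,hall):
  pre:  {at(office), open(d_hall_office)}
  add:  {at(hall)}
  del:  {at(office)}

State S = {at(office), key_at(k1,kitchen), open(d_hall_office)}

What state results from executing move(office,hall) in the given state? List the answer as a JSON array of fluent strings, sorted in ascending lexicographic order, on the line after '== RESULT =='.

Compute (S \ del) ∪ add:
  pre ⊆ S: {at(office), open(d_hall_office)} ⊆ S  — applicable
  S \ del = {key_at(k1,kitchen), open(d_hall_office)}
  ∪ add   = {at(hall), key_at(k1,kitchen), open(d_hall_office)}

== RESULT ==
["at(hall)", "key_at(k1,kitchen)", "open(d_hall_office)"]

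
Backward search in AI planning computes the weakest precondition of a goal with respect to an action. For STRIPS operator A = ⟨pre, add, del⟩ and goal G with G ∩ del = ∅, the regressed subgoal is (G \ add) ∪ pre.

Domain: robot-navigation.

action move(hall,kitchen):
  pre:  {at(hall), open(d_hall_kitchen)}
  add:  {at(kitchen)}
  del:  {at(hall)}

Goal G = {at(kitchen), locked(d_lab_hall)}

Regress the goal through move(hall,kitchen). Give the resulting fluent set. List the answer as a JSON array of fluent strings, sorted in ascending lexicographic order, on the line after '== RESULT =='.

Regress:
  G ∩ del = {}  (empty — regression defined)
  G \ add = {at(kitchen), locked(d_lab_hall)} \ {at(kitchen)} = {locked(d_lab_hall)}
  ∪ pre   = {locked(d_lab_hall)} ∪ {at(hall), open(d_hall_kitchen)}
          = {at(hall), locked(d_lab_hall), open(d_hall_kitchen)}

== RESULT ==
["at(hall)", "locked(d_lab_hall)", "open(d_hall_kitchen)"]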